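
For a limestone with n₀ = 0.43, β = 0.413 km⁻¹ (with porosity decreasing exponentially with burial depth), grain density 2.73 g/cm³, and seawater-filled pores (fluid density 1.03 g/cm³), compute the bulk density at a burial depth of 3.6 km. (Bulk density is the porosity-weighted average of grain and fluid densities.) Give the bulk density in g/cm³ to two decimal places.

2.56 g/cm³

Porosity at depth: n = 0.43·exp(−0.413×3.6) = 0.43×0.2261 = 0.0972
Bulk density: ρ_b = (1−n)ρ_g + n·ρ_f = 0.9028×2.73 + 0.0972×1.03
       = 2.465 + 0.100 = 2.565 g/cm³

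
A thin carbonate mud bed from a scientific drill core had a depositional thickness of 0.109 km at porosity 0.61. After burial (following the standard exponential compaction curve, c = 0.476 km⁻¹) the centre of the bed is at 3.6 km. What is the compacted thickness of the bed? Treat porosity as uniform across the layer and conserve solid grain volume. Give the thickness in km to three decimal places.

Porosity at 3.6 km: φ = 0.61·exp(−0.476×3.6) = 0.1099
Solid-volume conservation: h(1−φ) = h₀(1−φ₀) ⇒ h = h₀·(1−φ₀)/(1−φ)
h = 0.109 × (1 − 0.61)/(1 − 0.1099) = 0.109 × 0.4382 = 0.0478 km

0.048 km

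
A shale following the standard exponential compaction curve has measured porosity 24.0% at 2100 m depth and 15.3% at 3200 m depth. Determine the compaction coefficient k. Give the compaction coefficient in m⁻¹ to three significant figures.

0.000409 m⁻¹

Working in km (1 km = 1000 m; k in km⁻¹ = k in m⁻¹ × 1000):
Athy: phi(Z) = phi₀ e^(−kZ) ⇒ phi₁/phi₂ = e^{k(Z₂−Z₁)} ⇒ k = ln(phi₁/phi₂)/(Z₂−Z₁)
k = ln(0.24/0.153) / (3.2 − 2.1) = ln(1.569) / 1.1 = 0.4502 / 1.1 = 0.4093 km⁻¹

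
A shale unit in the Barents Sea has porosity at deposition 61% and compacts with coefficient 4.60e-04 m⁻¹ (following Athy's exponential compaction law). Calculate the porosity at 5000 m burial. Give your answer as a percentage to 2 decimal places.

6.12%

Working in km (1 km = 1000 m; β in km⁻¹ = β in m⁻¹ × 1000):
n = n₀·exp(−β·Z) = 0.61 × exp(−0.46 × 5) = 0.61 × exp(−2.3)
  = 0.61 × 0.1003 = 0.0612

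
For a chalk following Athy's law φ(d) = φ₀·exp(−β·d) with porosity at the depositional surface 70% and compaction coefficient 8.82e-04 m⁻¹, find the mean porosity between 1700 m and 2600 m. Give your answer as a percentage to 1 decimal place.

10.8%

Working in km (1 km = 1000 m; β in km⁻¹ = β in m⁻¹ × 1000):
⟨φ⟩ = (1/(d₂−d₁)) ∫ φ₀ e^(−βd) dd = φ₀·(e^(−β·d₁) − e^(−β·d₂)) / (β·(d₂−d₁))
e^(−0.882×1.7) = 0.2233; e^(−0.882×2.6) = 0.1009
⟨φ⟩ = 0.7 × (0.2233 − 0.1009) / (0.882 × 0.9) = 0.7 × 0.1541 = 0.1079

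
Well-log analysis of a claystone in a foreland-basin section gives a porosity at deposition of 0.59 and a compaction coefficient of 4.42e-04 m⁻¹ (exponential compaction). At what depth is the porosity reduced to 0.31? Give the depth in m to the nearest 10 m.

1460 m

Working in km (1 km = 1000 m; β in km⁻¹ = β in m⁻¹ × 1000):
Invert Athy's law: z = ln(φ₀/φ) / β
z = ln(0.59/0.31) / 0.442 = ln(1.903) / 0.442 = 0.6436 / 0.442 = 1.456 km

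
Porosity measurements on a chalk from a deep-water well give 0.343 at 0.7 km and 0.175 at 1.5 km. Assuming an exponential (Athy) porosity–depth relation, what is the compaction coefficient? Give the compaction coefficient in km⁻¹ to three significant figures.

Athy: phi(d) = phi₀ e^(−kd) ⇒ phi₁/phi₂ = e^{k(d₂−d₁)} ⇒ k = ln(phi₁/phi₂)/(d₂−d₁)
k = ln(0.343/0.175) / (1.5 − 0.7) = ln(1.96) / 0.8 = 0.6729 / 0.8 = 0.8412 km⁻¹

0.841 km⁻¹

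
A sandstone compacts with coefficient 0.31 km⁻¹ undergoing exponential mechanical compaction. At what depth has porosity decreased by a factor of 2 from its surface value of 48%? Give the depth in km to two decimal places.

n/n₀ = 1/2 ⇒ exp(−β·z) = 1/2 ⇒ z = ln(2) / β
z = 0.6931 / 0.31 = 2.236 km

2.24 km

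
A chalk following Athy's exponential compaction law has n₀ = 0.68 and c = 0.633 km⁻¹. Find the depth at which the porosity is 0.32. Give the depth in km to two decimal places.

1.19 km

Invert Athy's law: d = ln(n₀/n) / c
d = ln(0.68/0.32) / 0.633 = ln(2.125) / 0.633 = 0.7538 / 0.633 = 1.191 km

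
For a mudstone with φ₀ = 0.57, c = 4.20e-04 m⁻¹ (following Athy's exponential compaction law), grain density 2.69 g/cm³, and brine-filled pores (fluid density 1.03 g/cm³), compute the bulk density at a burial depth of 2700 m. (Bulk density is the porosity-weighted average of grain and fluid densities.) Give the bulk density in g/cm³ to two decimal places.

2.39 g/cm³

Working in km (1 km = 1000 m; c in km⁻¹ = c in m⁻¹ × 1000):
Porosity at depth: φ = 0.57·exp(−0.42×2.7) = 0.57×0.3217 = 0.1834
Bulk density: ρ_b = (1−φ)ρ_g + φ·ρ_f = 0.8166×2.69 + 0.1834×1.03
       = 2.197 + 0.189 = 2.386 g/cm³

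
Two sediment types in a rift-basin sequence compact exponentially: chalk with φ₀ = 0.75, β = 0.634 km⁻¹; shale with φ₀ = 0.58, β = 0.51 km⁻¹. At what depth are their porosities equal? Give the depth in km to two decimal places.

Set φ₀ₐ e^(−βₐZ) = φ₀ᵦ e^(−βᵦZ) ⇒ ln(φ₀ₐ/φ₀ᵦ) = (βₐ − βᵦ)·Z
Z = ln(0.75/0.58) / (0.634 − 0.51) = 0.2570 / 0.124 = 2.073 km

2.07 km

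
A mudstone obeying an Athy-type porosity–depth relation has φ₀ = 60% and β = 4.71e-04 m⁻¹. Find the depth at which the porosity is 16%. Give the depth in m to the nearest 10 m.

Working in km (1 km = 1000 m; β in km⁻¹ = β in m⁻¹ × 1000):
Invert Athy's law: z = ln(φ₀/φ) / β
z = ln(0.6/0.16) / 0.471 = ln(3.75) / 0.471 = 1.3218 / 0.471 = 2.806 km

2810 m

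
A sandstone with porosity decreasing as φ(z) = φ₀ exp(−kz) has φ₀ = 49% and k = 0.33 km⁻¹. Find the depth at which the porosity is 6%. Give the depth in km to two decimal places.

Invert Athy's law: z = ln(φ₀/φ) / k
z = ln(0.49/0.06) / 0.33 = ln(8.167) / 0.33 = 2.1001 / 0.33 = 6.364 km

6.36 km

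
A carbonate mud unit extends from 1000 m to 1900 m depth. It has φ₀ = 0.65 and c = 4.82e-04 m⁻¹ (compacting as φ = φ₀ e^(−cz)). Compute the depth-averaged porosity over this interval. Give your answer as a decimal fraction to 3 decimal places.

Working in km (1 km = 1000 m; c in km⁻¹ = c in m⁻¹ × 1000):
⟨φ⟩ = (1/(z₂−z₁)) ∫ φ₀ e^(−cz) dz = φ₀·(e^(−c·z₁) − e^(−c·z₂)) / (c·(z₂−z₁))
e^(−0.482×1) = 0.6175; e^(−0.482×1.9) = 0.4002
⟨φ⟩ = 0.65 × (0.6175 − 0.4002) / (0.482 × 0.9) = 0.65 × 0.5010 = 0.3257

0.326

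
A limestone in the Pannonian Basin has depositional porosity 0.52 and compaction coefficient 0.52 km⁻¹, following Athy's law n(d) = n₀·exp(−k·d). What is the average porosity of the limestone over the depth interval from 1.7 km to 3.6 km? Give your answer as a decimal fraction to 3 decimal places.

0.136

⟨n⟩ = (1/(d₂−d₁)) ∫ n₀ e^(−kd) dd = n₀·(e^(−k·d₁) − e^(−k·d₂)) / (k·(d₂−d₁))
e^(−0.52×1.7) = 0.4131; e^(−0.52×3.6) = 0.1538
⟨n⟩ = 0.52 × (0.4131 − 0.1538) / (0.52 × 1.9) = 0.52 × 0.2625 = 0.1365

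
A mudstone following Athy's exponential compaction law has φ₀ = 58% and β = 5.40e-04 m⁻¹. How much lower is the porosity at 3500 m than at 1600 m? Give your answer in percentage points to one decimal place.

15.7 percentage points

Working in km (1 km = 1000 m; β in km⁻¹ = β in m⁻¹ × 1000):
φ(1.6) = 0.58·e^(−0.54×1.6) = 0.2445
φ(3.5) = 0.58·e^(−0.54×3.5) = 0.0876
Δφ = 0.2445 − 0.0876 = 0.1568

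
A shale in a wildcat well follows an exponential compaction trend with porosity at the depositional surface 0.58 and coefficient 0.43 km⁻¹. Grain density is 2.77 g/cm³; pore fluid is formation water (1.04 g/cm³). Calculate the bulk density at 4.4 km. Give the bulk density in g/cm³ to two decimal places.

2.62 g/cm³

Porosity at depth: φ = 0.58·exp(−0.43×4.4) = 0.58×0.1508 = 0.0874
Bulk density: ρ_b = (1−φ)ρ_g + φ·ρ_f = 0.9126×2.77 + 0.0874×1.04
       = 2.528 + 0.091 = 2.619 g/cm³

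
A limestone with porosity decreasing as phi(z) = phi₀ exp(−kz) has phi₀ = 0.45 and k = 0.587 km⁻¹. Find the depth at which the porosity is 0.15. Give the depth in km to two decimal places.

Invert Athy's law: z = ln(phi₀/phi) / k
z = ln(0.45/0.15) / 0.587 = ln(3) / 0.587 = 1.0986 / 0.587 = 1.872 km

1.87 km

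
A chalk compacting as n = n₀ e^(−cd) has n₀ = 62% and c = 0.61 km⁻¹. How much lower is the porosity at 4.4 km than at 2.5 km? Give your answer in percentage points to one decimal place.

n(2.5) = 0.62·e^(−0.61×2.5) = 0.1349
n(4.4) = 0.62·e^(−0.61×4.4) = 0.0423
Δn = 0.1349 − 0.0423 = 0.0926

9.3 percentage points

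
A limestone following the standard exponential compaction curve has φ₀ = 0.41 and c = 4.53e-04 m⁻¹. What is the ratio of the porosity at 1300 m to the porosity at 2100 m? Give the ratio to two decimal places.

1.44

Working in km (1 km = 1000 m; c in km⁻¹ = c in m⁻¹ × 1000):
φ(d₁)/φ(d₂) = e^(−c·d₁)/e^(−c·d₂) = e^{c(d₂−d₁)}
= exp(0.453 × 0.8) = exp(0.3624) = 1.4368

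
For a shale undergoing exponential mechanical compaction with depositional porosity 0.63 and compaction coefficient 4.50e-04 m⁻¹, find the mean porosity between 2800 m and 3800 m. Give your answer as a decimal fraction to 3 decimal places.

Working in km (1 km = 1000 m; k in km⁻¹ = k in m⁻¹ × 1000):
⟨φ⟩ = (1/(d₂−d₁)) ∫ φ₀ e^(−kd) dd = φ₀·(e^(−k·d₁) − e^(−k·d₂)) / (k·(d₂−d₁))
e^(−0.45×2.8) = 0.2837; e^(−0.45×3.8) = 0.1809
⟨φ⟩ = 0.63 × (0.2837 − 0.1809) / (0.45 × 1) = 0.63 × 0.2284 = 0.1439

0.144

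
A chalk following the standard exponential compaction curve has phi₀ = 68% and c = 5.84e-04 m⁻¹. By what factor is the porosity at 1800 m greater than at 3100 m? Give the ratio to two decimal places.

2.14

Working in km (1 km = 1000 m; c in km⁻¹ = c in m⁻¹ × 1000):
phi(d₁)/phi(d₂) = e^(−c·d₁)/e^(−c·d₂) = e^{c(d₂−d₁)}
= exp(0.584 × 1.3) = exp(0.7592) = 2.1366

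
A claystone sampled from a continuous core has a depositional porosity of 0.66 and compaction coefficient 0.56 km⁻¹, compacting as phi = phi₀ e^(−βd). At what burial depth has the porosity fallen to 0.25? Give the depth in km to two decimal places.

1.73 km

Invert Athy's law: d = ln(phi₀/phi) / β
d = ln(0.66/0.25) / 0.56 = ln(2.64) / 0.56 = 0.9708 / 0.56 = 1.734 km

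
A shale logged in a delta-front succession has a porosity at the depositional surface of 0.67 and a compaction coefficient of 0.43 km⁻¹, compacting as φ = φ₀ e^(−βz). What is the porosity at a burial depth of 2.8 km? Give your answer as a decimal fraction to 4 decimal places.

φ = φ₀·exp(−β·z) = 0.67 × exp(−0.43 × 2.8) = 0.67 × exp(−1.204)
  = 0.67 × 0.3000 = 0.2010

0.2010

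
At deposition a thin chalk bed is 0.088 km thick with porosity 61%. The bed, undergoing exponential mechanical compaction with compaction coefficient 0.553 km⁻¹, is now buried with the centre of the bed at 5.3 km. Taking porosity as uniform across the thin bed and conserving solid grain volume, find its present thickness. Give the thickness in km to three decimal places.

Porosity at 5.3 km: φ = 0.61·exp(−0.553×5.3) = 0.0325
Solid-volume conservation: h(1−φ) = h₀(1−φ₀) ⇒ h = h₀·(1−φ₀)/(1−φ)
h = 0.088 × (1 − 0.61)/(1 − 0.0325) = 0.088 × 0.4031 = 0.0355 km

0.035 km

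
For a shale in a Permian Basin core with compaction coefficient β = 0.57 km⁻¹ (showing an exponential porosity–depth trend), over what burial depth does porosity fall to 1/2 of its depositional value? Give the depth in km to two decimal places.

φ/φ₀ = 1/2 ⇒ exp(−β·d) = 1/2 ⇒ d = ln(2) / β
d = 0.6931 / 0.57 = 1.216 km

1.22 km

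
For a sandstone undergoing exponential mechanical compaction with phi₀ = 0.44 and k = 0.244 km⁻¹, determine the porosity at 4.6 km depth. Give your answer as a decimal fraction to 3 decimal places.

phi = phi₀·exp(−k·Z) = 0.44 × exp(−0.244 × 4.6) = 0.44 × exp(−1.122)
  = 0.44 × 0.3255 = 0.1432

0.143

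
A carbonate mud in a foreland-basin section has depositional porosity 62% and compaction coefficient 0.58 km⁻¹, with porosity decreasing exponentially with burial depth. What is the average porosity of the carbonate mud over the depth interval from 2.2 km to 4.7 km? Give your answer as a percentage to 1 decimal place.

9.1%

⟨φ⟩ = (1/(z₂−z₁)) ∫ φ₀ e^(−βz) dz = φ₀·(e^(−β·z₁) − e^(−β·z₂)) / (β·(z₂−z₁))
e^(−0.58×2.2) = 0.2792; e^(−0.58×4.7) = 0.0655
⟨φ⟩ = 0.62 × (0.2792 − 0.0655) / (0.58 × 2.5) = 0.62 × 0.1474 = 0.0914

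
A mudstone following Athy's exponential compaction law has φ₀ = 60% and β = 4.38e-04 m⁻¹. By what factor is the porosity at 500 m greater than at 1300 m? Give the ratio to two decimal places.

1.42

Working in km (1 km = 1000 m; β in km⁻¹ = β in m⁻¹ × 1000):
φ(z₁)/φ(z₂) = e^(−β·z₁)/e^(−β·z₂) = e^{β(z₂−z₁)}
= exp(0.438 × 0.8) = exp(0.3504) = 1.4196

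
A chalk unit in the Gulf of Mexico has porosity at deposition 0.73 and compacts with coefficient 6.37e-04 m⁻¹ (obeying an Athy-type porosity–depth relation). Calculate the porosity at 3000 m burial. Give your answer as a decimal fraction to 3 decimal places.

0.108

Working in km (1 km = 1000 m; k in km⁻¹ = k in m⁻¹ × 1000):
phi = phi₀·exp(−k·Z) = 0.73 × exp(−0.637 × 3) = 0.73 × exp(−1.911)
  = 0.73 × 0.1479 = 0.1080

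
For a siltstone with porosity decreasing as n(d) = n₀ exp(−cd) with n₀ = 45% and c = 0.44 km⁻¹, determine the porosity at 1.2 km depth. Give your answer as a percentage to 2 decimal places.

n = n₀·exp(−c·d) = 0.45 × exp(−0.44 × 1.2) = 0.45 × exp(−0.528)
  = 0.45 × 0.5898 = 0.2654

26.54%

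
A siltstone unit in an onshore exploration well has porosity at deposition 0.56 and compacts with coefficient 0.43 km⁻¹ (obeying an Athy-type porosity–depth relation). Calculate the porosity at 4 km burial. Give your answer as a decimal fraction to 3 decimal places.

phi = phi₀·exp(−β·z) = 0.56 × exp(−0.43 × 4) = 0.56 × exp(−1.72)
  = 0.56 × 0.1791 = 0.1003

0.100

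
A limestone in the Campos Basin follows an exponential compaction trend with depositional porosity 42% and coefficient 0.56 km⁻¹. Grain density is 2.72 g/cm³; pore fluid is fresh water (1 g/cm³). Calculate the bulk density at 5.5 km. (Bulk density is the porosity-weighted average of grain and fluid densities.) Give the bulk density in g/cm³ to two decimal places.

2.69 g/cm³

Porosity at depth: φ = 0.42·exp(−0.56×5.5) = 0.42×0.0460 = 0.0193
Bulk density: ρ_b = (1−φ)ρ_g + φ·ρ_f = 0.9807×2.72 + 0.0193×1
       = 2.667 + 0.019 = 2.687 g/cm³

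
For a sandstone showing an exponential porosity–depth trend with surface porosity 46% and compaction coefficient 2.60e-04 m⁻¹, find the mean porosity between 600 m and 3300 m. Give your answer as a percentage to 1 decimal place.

28.3%

Working in km (1 km = 1000 m; β in km⁻¹ = β in m⁻¹ × 1000):
⟨phi⟩ = (1/(Z₂−Z₁)) ∫ phi₀ e^(−βZ) dZ = phi₀·(e^(−β·Z₁) − e^(−β·Z₂)) / (β·(Z₂−Z₁))
e^(−0.26×0.6) = 0.8556; e^(−0.26×3.3) = 0.4240
⟨phi⟩ = 0.46 × (0.8556 − 0.4240) / (0.26 × 2.7) = 0.46 × 0.6147 = 0.2828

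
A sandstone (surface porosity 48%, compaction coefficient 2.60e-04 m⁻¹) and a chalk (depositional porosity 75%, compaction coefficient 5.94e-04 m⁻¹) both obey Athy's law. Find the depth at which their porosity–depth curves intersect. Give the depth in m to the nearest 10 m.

Working in km (1 km = 1000 m; β in km⁻¹ = β in m⁻¹ × 1000):
Set n₀ₐ e^(−βₐz) = n₀ᵦ e^(−βᵦz) ⇒ ln(n₀ₐ/n₀ᵦ) = (βₐ − βᵦ)·z
z = ln(0.48/0.75) / (0.26 − 0.594) = -0.4463 / -0.334 = 1.336 km

1340 m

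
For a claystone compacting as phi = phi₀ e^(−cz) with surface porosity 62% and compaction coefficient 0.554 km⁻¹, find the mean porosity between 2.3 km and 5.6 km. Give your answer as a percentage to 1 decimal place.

8.0%

⟨phi⟩ = (1/(z₂−z₁)) ∫ phi₀ e^(−cz) dz = phi₀·(e^(−c·z₁) − e^(−c·z₂)) / (c·(z₂−z₁))
e^(−0.554×2.3) = 0.2797; e^(−0.554×5.6) = 0.0449
⟨phi⟩ = 0.62 × (0.2797 − 0.0449) / (0.554 × 3.3) = 0.62 × 0.1284 = 0.0796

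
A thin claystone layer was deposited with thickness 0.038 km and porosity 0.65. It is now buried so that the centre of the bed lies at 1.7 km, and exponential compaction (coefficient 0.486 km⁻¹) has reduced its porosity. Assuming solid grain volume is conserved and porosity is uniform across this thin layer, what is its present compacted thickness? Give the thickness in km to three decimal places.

0.019 km

Porosity at 1.7 km: φ = 0.65·exp(−0.486×1.7) = 0.2845
Solid-volume conservation: h(1−φ) = h₀(1−φ₀) ⇒ h = h₀·(1−φ₀)/(1−φ)
h = 0.038 × (1 − 0.65)/(1 − 0.2845) = 0.038 × 0.4892 = 0.0186 km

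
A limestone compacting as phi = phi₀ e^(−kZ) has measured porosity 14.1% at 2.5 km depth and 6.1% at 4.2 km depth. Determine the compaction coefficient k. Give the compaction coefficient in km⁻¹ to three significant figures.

0.493 km⁻¹

Athy: phi(Z) = phi₀ e^(−kZ) ⇒ phi₁/phi₂ = e^{k(Z₂−Z₁)} ⇒ k = ln(phi₁/phi₂)/(Z₂−Z₁)
k = ln(0.141/0.061) / (4.2 − 2.5) = ln(2.311) / 1.7 = 0.8379 / 1.7 = 0.4929 km⁻¹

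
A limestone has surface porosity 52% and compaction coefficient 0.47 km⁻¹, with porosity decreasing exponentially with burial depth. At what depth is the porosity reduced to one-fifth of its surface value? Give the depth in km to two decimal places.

3.42 km

φ/φ₀ = 1/5 ⇒ exp(−β·Z) = 1/5 ⇒ Z = ln(5) / β
Z = 1.6094 / 0.47 = 3.424 km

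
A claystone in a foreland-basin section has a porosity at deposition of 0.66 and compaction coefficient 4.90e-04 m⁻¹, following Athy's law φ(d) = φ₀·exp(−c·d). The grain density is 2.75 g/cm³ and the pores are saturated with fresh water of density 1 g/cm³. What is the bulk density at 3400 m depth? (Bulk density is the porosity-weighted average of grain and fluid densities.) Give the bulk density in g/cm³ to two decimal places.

Working in km (1 km = 1000 m; c in km⁻¹ = c in m⁻¹ × 1000):
Porosity at depth: φ = 0.66·exp(−0.49×3.4) = 0.66×0.1890 = 0.1247
Bulk density: ρ_b = (1−φ)ρ_g + φ·ρ_f = 0.8753×2.75 + 0.1247×1
       = 2.407 + 0.125 = 2.532 g/cm³

2.53 g/cm³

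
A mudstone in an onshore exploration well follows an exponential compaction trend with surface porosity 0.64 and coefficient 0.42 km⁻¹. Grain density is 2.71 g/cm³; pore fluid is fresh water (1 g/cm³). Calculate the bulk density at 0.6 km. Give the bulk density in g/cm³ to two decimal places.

Porosity at depth: phi = 0.64·exp(−0.42×0.6) = 0.64×0.7772 = 0.4974
Bulk density: ρ_b = (1−phi)ρ_g + phi·ρ_f = 0.5026×2.71 + 0.4974×1
       = 1.362 + 0.497 = 1.859 g/cm³

1.86 g/cm³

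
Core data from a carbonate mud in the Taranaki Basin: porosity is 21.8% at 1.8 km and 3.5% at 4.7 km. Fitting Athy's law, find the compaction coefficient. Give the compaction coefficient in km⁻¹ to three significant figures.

Athy: phi(z) = phi₀ e^(−βz) ⇒ phi₁/phi₂ = e^{β(z₂−z₁)} ⇒ β = ln(phi₁/phi₂)/(z₂−z₁)
β = ln(0.218/0.035) / (4.7 − 1.8) = ln(6.229) / 2.9 = 1.8291 / 2.9 = 0.6307 km⁻¹

0.631 km⁻¹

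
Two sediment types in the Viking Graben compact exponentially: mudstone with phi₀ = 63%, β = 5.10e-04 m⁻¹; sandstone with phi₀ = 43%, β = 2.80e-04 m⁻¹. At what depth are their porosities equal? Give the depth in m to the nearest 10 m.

1660 m

Working in km (1 km = 1000 m; β in km⁻¹ = β in m⁻¹ × 1000):
Set phi₀ₐ e^(−βₐd) = phi₀ᵦ e^(−βᵦd) ⇒ ln(phi₀ₐ/phi₀ᵦ) = (βₐ − βᵦ)·d
d = ln(0.63/0.43) / (0.51 − 0.28) = 0.3819 / 0.23 = 1.661 km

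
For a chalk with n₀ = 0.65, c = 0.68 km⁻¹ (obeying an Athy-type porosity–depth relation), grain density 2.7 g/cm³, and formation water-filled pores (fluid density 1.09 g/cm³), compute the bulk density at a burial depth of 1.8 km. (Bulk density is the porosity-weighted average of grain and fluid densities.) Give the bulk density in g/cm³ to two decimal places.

2.39 g/cm³

Porosity at depth: n = 0.65·exp(−0.68×1.8) = 0.65×0.2941 = 0.1911
Bulk density: ρ_b = (1−n)ρ_g + n·ρ_f = 0.8089×2.7 + 0.1911×1.09
       = 2.184 + 0.208 = 2.392 g/cm³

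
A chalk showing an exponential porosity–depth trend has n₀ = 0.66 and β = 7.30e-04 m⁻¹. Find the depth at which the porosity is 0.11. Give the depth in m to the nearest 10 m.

2450 m

Working in km (1 km = 1000 m; β in km⁻¹ = β in m⁻¹ × 1000):
Invert Athy's law: d = ln(n₀/n) / β
d = ln(0.66/0.11) / 0.73 = ln(6) / 0.73 = 1.7918 / 0.73 = 2.454 km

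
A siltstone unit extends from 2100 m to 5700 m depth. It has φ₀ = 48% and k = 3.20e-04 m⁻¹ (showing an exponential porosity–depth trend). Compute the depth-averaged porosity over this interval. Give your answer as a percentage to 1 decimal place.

Working in km (1 km = 1000 m; k in km⁻¹ = k in m⁻¹ × 1000):
⟨φ⟩ = (1/(Z₂−Z₁)) ∫ φ₀ e^(−kZ) dZ = φ₀·(e^(−k·Z₁) − e^(−k·Z₂)) / (k·(Z₂−Z₁))
e^(−0.32×2.1) = 0.5107; e^(−0.32×5.7) = 0.1614
⟨φ⟩ = 0.48 × (0.5107 − 0.1614) / (0.32 × 3.6) = 0.48 × 0.3032 = 0.1455

14.6%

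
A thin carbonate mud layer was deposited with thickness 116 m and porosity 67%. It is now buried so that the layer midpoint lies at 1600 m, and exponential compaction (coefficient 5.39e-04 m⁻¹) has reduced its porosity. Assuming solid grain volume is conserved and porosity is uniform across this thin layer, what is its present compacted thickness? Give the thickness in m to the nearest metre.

53 m

Working in km (1 km = 1000 m; k in km⁻¹ = k in m⁻¹ × 1000):
Porosity at 1.6 km: phi = 0.67·exp(−0.539×1.6) = 0.2828
Solid-volume conservation: h(1−phi) = h₀(1−phi₀) ⇒ h = h₀·(1−phi₀)/(1−phi)
h = 0.116 × (1 − 0.67)/(1 − 0.2828) = 0.116 × 0.4601 = 0.0534 km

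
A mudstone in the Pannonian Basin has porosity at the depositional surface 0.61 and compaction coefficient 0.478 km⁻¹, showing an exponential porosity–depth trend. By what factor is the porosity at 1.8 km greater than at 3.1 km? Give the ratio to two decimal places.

1.86

phi(Z₁)/phi(Z₂) = e^(−β·Z₁)/e^(−β·Z₂) = e^{β(Z₂−Z₁)}
= exp(0.478 × 1.3) = exp(0.6214) = 1.8615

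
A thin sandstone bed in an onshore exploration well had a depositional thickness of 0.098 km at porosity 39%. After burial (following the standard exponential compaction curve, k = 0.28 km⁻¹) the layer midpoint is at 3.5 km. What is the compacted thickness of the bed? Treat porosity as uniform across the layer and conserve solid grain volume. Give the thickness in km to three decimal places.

0.070 km

Porosity at 3.5 km: phi = 0.39·exp(−0.28×3.5) = 0.1464
Solid-volume conservation: h(1−phi) = h₀(1−phi₀) ⇒ h = h₀·(1−phi₀)/(1−phi)
h = 0.098 × (1 − 0.39)/(1 − 0.1464) = 0.098 × 0.7146 = 0.0700 km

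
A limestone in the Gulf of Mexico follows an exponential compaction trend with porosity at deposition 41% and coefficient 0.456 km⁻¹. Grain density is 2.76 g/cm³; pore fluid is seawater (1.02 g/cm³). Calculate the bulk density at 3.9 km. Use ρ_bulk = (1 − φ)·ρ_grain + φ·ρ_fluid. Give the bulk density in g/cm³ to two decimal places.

2.64 g/cm³

Porosity at depth: n = 0.41·exp(−0.456×3.9) = 0.41×0.1689 = 0.0693
Bulk density: ρ_b = (1−n)ρ_g + n·ρ_f = 0.9307×2.76 + 0.0693×1.02
       = 2.569 + 0.071 = 2.640 g/cm³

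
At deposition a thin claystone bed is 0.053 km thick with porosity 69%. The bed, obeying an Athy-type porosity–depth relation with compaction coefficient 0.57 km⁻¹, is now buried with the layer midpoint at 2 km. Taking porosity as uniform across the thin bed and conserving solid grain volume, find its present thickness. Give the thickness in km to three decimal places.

0.021 km

Porosity at 2 km: φ = 0.69·exp(−0.57×2) = 0.2207
Solid-volume conservation: h(1−φ) = h₀(1−φ₀) ⇒ h = h₀·(1−φ₀)/(1−φ)
h = 0.053 × (1 − 0.69)/(1 − 0.2207) = 0.053 × 0.3978 = 0.0211 km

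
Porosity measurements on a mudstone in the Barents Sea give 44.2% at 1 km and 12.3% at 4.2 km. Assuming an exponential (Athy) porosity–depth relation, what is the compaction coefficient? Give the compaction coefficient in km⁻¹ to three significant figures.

0.400 km⁻¹

Athy: phi(Z) = phi₀ e^(−cZ) ⇒ phi₁/phi₂ = e^{c(Z₂−Z₁)} ⇒ c = ln(phi₁/phi₂)/(Z₂−Z₁)
c = ln(0.442/0.123) / (4.2 − 1) = ln(3.593) / 3.2 = 1.2791 / 3.2 = 0.3997 km⁻¹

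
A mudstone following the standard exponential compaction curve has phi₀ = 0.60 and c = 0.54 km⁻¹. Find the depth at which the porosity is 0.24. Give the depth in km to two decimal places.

1.70 km

Invert Athy's law: d = ln(phi₀/phi) / c
d = ln(0.6/0.24) / 0.54 = ln(2.5) / 0.54 = 0.9163 / 0.54 = 1.697 km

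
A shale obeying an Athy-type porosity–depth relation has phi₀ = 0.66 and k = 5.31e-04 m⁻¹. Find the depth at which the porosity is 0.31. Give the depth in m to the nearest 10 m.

1420 m

Working in km (1 km = 1000 m; k in km⁻¹ = k in m⁻¹ × 1000):
Invert Athy's law: Z = ln(phi₀/phi) / k
Z = ln(0.66/0.31) / 0.531 = ln(2.129) / 0.531 = 0.7557 / 0.531 = 1.423 km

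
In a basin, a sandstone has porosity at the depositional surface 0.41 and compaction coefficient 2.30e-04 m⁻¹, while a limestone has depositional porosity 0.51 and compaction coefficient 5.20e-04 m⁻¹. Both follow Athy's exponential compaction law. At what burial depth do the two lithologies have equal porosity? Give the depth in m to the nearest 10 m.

Working in km (1 km = 1000 m; β in km⁻¹ = β in m⁻¹ × 1000):
Set n₀ₐ e^(−βₐZ) = n₀ᵦ e^(−βᵦZ) ⇒ ln(n₀ₐ/n₀ᵦ) = (βₐ − βᵦ)·Z
Z = ln(0.41/0.51) / (0.23 − 0.52) = -0.2183 / -0.29 = 0.753 km

750 m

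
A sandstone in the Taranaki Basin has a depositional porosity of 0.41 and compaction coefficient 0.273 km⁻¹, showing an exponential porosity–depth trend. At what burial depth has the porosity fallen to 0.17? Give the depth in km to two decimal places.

3.22 km

Invert Athy's law: z = ln(phi₀/phi) / c
z = ln(0.41/0.17) / 0.273 = ln(2.412) / 0.273 = 0.8804 / 0.273 = 3.225 km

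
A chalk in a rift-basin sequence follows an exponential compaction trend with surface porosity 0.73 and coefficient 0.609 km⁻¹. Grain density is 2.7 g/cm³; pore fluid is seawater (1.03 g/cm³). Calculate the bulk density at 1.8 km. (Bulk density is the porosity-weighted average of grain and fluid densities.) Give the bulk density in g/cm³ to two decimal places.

2.29 g/cm³

Porosity at depth: φ = 0.73·exp(−0.609×1.8) = 0.73×0.3341 = 0.2439
Bulk density: ρ_b = (1−φ)ρ_g + φ·ρ_f = 0.7561×2.7 + 0.2439×1.03
       = 2.041 + 0.251 = 2.293 g/cm³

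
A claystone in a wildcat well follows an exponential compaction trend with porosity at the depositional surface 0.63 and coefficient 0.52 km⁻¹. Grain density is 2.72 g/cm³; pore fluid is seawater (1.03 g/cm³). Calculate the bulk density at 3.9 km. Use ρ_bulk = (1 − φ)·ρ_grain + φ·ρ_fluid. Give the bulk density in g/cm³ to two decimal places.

Porosity at depth: n = 0.63·exp(−0.52×3.9) = 0.63×0.1316 = 0.0829
Bulk density: ρ_b = (1−n)ρ_g + n·ρ_f = 0.9171×2.72 + 0.0829×1.03
       = 2.494 + 0.085 = 2.580 g/cm³

2.58 g/cm³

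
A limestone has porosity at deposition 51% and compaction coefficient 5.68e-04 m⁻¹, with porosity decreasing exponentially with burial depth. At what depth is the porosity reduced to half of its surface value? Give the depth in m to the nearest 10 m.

Working in km (1 km = 1000 m; c in km⁻¹ = c in m⁻¹ × 1000):
φ/φ₀ = 1/2 ⇒ exp(−c·Z) = 1/2 ⇒ Z = ln(2) / c
Z = 0.6931 / 0.568 = 1.220 km

1220 m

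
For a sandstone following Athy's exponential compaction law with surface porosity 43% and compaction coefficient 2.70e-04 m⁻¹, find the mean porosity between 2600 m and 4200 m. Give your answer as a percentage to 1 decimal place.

Working in km (1 km = 1000 m; c in km⁻¹ = c in m⁻¹ × 1000):
⟨φ⟩ = (1/(d₂−d₁)) ∫ φ₀ e^(−cd) dd = φ₀·(e^(−c·d₁) − e^(−c·d₂)) / (c·(d₂−d₁))
e^(−0.27×2.6) = 0.4956; e^(−0.27×4.2) = 0.3217
⟨φ⟩ = 0.43 × (0.4956 − 0.3217) / (0.27 × 1.6) = 0.43 × 0.4024 = 0.1730

17.3%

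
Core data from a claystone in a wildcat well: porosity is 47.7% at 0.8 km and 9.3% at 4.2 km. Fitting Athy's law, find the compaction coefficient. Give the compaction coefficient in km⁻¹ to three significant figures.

0.481 km⁻¹

Athy: φ(d) = φ₀ e^(−βd) ⇒ φ₁/φ₂ = e^{β(d₂−d₁)} ⇒ β = ln(φ₁/φ₂)/(d₂−d₁)
β = ln(0.477/0.093) / (4.2 − 0.8) = ln(5.129) / 3.4 = 1.6349 / 3.4 = 0.4809 km⁻¹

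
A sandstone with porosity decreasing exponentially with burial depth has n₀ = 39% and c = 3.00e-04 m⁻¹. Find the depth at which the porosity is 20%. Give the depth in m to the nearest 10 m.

Working in km (1 km = 1000 m; c in km⁻¹ = c in m⁻¹ × 1000):
Invert Athy's law: z = ln(n₀/n) / c
z = ln(0.39/0.2) / 0.3 = ln(1.95) / 0.3 = 0.6678 / 0.3 = 2.226 km

2230 m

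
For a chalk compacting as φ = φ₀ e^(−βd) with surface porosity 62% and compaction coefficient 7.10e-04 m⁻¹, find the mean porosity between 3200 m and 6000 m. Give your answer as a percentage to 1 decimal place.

2.8%

Working in km (1 km = 1000 m; β in km⁻¹ = β in m⁻¹ × 1000):
⟨φ⟩ = (1/(d₂−d₁)) ∫ φ₀ e^(−βd) dd = φ₀·(e^(−β·d₁) − e^(−β·d₂)) / (β·(d₂−d₁))
e^(−0.71×3.2) = 0.1031; e^(−0.71×6) = 0.0141
⟨φ⟩ = 0.62 × (0.1031 − 0.0141) / (0.71 × 2.8) = 0.62 × 0.0448 = 0.0278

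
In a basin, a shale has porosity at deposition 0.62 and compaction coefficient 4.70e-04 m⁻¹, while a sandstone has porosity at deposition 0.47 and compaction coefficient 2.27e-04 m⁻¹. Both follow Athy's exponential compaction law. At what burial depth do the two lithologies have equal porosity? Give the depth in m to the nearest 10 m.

1140 m

Working in km (1 km = 1000 m; c in km⁻¹ = c in m⁻¹ × 1000):
Set φ₀ₐ e^(−cₐd) = φ₀ᵦ e^(−cᵦd) ⇒ ln(φ₀ₐ/φ₀ᵦ) = (cₐ − cᵦ)·d
d = ln(0.62/0.47) / (0.47 − 0.227) = 0.2770 / 0.243 = 1.140 km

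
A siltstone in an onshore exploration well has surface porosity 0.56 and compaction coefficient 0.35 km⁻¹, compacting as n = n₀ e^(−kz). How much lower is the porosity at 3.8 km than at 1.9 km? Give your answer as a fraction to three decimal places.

0.140

n(1.9) = 0.56·e^(−0.35×1.9) = 0.2880
n(3.8) = 0.56·e^(−0.35×3.8) = 0.1481
Δn = 0.2880 − 0.1481 = 0.1399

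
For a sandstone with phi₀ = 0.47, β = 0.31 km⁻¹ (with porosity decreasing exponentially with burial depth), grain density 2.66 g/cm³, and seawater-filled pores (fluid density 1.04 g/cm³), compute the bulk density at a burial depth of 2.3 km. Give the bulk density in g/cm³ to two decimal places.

2.29 g/cm³

Porosity at depth: phi = 0.47·exp(−0.31×2.3) = 0.47×0.4902 = 0.2304
Bulk density: ρ_b = (1−phi)ρ_g + phi·ρ_f = 0.7696×2.66 + 0.2304×1.04
       = 2.047 + 0.240 = 2.287 g/cm³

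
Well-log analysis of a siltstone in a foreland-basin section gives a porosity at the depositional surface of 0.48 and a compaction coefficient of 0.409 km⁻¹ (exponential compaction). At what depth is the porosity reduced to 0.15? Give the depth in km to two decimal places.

2.84 km

Invert Athy's law: d = ln(φ₀/φ) / c
d = ln(0.48/0.15) / 0.409 = ln(3.2) / 0.409 = 1.1632 / 0.409 = 2.844 km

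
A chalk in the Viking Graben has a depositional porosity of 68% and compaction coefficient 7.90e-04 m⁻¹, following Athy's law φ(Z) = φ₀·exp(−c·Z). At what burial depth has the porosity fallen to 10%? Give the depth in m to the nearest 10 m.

Working in km (1 km = 1000 m; c in km⁻¹ = c in m⁻¹ × 1000):
Invert Athy's law: Z = ln(φ₀/φ) / c
Z = ln(0.68/0.1) / 0.79 = ln(6.8) / 0.79 = 1.9169 / 0.79 = 2.426 km

2430 m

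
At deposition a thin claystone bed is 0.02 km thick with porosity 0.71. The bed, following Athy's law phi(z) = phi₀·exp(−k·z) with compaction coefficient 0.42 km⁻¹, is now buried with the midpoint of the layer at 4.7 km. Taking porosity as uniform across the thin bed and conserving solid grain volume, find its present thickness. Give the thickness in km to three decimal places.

0.006 km

Porosity at 4.7 km: phi = 0.71·exp(−0.42×4.7) = 0.0986
Solid-volume conservation: h(1−phi) = h₀(1−phi₀) ⇒ h = h₀·(1−phi₀)/(1−phi)
h = 0.02 × (1 − 0.71)/(1 − 0.0986) = 0.02 × 0.3217 = 0.0064 km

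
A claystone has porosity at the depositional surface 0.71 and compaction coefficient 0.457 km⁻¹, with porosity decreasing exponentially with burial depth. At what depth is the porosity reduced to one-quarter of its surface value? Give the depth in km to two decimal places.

3.03 km

phi/phi₀ = 1/4 ⇒ exp(−k·z) = 1/4 ⇒ z = ln(4) / k
z = 1.3863 / 0.457 = 3.033 km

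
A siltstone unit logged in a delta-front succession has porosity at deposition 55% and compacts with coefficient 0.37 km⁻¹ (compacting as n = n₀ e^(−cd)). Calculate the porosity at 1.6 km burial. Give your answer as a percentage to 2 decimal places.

n = n₀·exp(−c·d) = 0.55 × exp(−0.37 × 1.6) = 0.55 × exp(−0.592)
  = 0.55 × 0.5532 = 0.3043

30.43%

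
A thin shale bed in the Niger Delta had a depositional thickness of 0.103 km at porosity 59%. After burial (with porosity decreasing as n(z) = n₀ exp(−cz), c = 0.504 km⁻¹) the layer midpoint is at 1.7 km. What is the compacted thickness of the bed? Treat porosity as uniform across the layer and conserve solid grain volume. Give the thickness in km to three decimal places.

Porosity at 1.7 km: n = 0.59·exp(−0.504×1.7) = 0.2505
Solid-volume conservation: h(1−n) = h₀(1−n₀) ⇒ h = h₀·(1−n₀)/(1−n)
h = 0.103 × (1 − 0.59)/(1 − 0.2505) = 0.103 × 0.5470 = 0.0563 km

0.056 km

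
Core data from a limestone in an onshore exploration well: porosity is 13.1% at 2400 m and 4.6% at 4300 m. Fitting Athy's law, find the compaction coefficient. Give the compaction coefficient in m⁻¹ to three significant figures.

Working in km (1 km = 1000 m; k in km⁻¹ = k in m⁻¹ × 1000):
Athy: φ(Z) = φ₀ e^(−kZ) ⇒ φ₁/φ₂ = e^{k(Z₂−Z₁)} ⇒ k = ln(φ₁/φ₂)/(Z₂−Z₁)
k = ln(0.131/0.046) / (4.3 − 2.4) = ln(2.848) / 1.9 = 1.0466 / 1.9 = 0.5508 km⁻¹

0.000551 m⁻¹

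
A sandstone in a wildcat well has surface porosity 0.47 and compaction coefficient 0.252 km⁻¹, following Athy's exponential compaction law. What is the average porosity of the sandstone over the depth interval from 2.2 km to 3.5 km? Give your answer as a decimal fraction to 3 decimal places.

⟨n⟩ = (1/(d₂−d₁)) ∫ n₀ e^(−βd) dd = n₀·(e^(−β·d₁) − e^(−β·d₂)) / (β·(d₂−d₁))
e^(−0.252×2.2) = 0.5744; e^(−0.252×3.5) = 0.4140
⟨n⟩ = 0.47 × (0.5744 − 0.4140) / (0.252 × 1.3) = 0.47 × 0.4898 = 0.2302

0.230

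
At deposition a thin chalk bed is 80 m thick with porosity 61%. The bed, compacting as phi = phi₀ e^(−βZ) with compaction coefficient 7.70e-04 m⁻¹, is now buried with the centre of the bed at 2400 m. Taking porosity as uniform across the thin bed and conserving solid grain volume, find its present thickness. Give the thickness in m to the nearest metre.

Working in km (1 km = 1000 m; β in km⁻¹ = β in m⁻¹ × 1000):
Porosity at 2.4 km: phi = 0.61·exp(−0.77×2.4) = 0.0961
Solid-volume conservation: h(1−phi) = h₀(1−phi₀) ⇒ h = h₀·(1−phi₀)/(1−phi)
h = 0.08 × (1 − 0.61)/(1 − 0.0961) = 0.08 × 0.4315 = 0.0345 km

35 m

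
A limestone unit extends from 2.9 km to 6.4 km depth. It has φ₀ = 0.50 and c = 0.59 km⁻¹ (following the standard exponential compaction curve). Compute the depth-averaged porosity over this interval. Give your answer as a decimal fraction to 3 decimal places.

0.038

⟨φ⟩ = (1/(d₂−d₁)) ∫ φ₀ e^(−cd) dd = φ₀·(e^(−c·d₁) − e^(−c·d₂)) / (c·(d₂−d₁))
e^(−0.59×2.9) = 0.1807; e^(−0.59×6.4) = 0.0229
⟨φ⟩ = 0.5 × (0.1807 − 0.0229) / (0.59 × 3.5) = 0.5 × 0.0764 = 0.0382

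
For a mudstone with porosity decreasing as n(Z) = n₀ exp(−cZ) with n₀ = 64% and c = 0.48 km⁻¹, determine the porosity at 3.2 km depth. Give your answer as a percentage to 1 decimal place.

n = n₀·exp(−c·Z) = 0.64 × exp(−0.48 × 3.2) = 0.64 × exp(−1.536)
  = 0.64 × 0.2152 = 0.1378

13.8%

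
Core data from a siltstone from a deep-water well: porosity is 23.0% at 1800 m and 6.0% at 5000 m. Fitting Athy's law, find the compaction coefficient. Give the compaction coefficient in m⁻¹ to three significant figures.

0.000420 m⁻¹

Working in km (1 km = 1000 m; k in km⁻¹ = k in m⁻¹ × 1000):
Athy: n(d) = n₀ e^(−kd) ⇒ n₁/n₂ = e^{k(d₂−d₁)} ⇒ k = ln(n₁/n₂)/(d₂−d₁)
k = ln(0.23/0.06) / (5 − 1.8) = ln(3.833) / 3.2 = 1.3437 / 3.2 = 0.4199 km⁻¹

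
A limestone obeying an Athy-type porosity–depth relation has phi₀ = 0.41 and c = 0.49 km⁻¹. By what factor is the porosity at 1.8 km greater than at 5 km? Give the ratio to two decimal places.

phi(z₁)/phi(z₂) = e^(−c·z₁)/e^(−c·z₂) = e^{c(z₂−z₁)}
= exp(0.49 × 3.2) = exp(1.568) = 4.7970

4.80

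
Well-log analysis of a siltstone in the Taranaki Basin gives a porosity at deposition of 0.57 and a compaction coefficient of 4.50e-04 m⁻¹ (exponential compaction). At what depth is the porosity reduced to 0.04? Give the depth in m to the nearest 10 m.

Working in km (1 km = 1000 m; c in km⁻¹ = c in m⁻¹ × 1000):
Invert Athy's law: z = ln(n₀/n) / c
z = ln(0.57/0.04) / 0.45 = ln(14.25) / 0.45 = 2.6568 / 0.45 = 5.904 km

5900 m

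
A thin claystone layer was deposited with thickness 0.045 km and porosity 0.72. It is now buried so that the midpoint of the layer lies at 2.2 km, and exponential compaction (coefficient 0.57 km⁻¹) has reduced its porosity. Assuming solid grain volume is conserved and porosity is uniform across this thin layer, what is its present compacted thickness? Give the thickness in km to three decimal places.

0.016 km

Porosity at 2.2 km: n = 0.72·exp(−0.57×2.2) = 0.2055
Solid-volume conservation: h(1−n) = h₀(1−n₀) ⇒ h = h₀·(1−n₀)/(1−n)
h = 0.045 × (1 − 0.72)/(1 − 0.2055) = 0.045 × 0.3524 = 0.0159 km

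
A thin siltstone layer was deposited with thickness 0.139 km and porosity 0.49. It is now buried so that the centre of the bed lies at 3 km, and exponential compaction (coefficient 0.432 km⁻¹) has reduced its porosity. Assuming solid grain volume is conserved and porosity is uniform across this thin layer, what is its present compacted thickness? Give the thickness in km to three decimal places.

Porosity at 3 km: φ = 0.49·exp(−0.432×3) = 0.1341
Solid-volume conservation: h(1−φ) = h₀(1−φ₀) ⇒ h = h₀·(1−φ₀)/(1−φ)
h = 0.139 × (1 − 0.49)/(1 − 0.1341) = 0.139 × 0.5890 = 0.0819 km

0.082 km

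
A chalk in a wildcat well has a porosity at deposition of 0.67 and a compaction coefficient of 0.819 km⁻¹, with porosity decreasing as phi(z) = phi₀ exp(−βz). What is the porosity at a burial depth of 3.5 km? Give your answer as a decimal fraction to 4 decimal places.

0.0381

phi = phi₀·exp(−β·z) = 0.67 × exp(−0.819 × 3.5) = 0.67 × exp(−2.866)
  = 0.67 × 0.0569 = 0.0381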